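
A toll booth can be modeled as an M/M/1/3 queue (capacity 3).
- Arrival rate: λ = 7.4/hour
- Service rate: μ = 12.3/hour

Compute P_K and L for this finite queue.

ρ = λ/μ = 7.4/12.3 = 0.60163
P₀ = (1-ρ)/(1-ρ^(K+1)) = (1-0.60163)/(1-0.60163^4) = 0.39837/0.86899 = 0.4584
P_K = P₀×ρ^K = 0.45843 × 0.60163^3 = 0.45843 × 0.21777 = 0.09983
Blocking probability P_3 = 0.09983 (9.98%)
L = ρ[1 - (K+1)ρ^K + Kρ^(K+1)] / [(1-ρ)(1-ρ^(K+1))]
L = 0.60163 × (1 - 4×0.217765 + 3×0.131014) / ((1 - 0.60163) × (1 - 0.131014)) = 0.9072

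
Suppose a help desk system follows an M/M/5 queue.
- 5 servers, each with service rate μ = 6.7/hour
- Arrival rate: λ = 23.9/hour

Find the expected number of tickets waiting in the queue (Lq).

Traffic intensity: ρ = λ/(cμ) = 23.9/(5×6.7) = 0.7134
Since ρ = 0.7134 < 1, system is stable.
Offered load a = λ/μ = cρ = 23.9/6.7 = 3.5672
P₀ = [ Σₙ₌₀^4 aⁿ/n! + a^5/(5!(1-ρ)) ]⁻¹
Σ = a^0/0! + a^1/1! + a^2/2! + a^3/3! + a^4/4! = 1.0000 + 3.5672 + 6.3623 + 7.5652 + 6.7465 = 25.2412
a^5/(5!(1-ρ)) = 577.5844/(120 × 0.286567) = 16.7961
P₀ = 1/(25.2412 + 16.7961) = 0.02379
Lq = P₀·a^5·ρ / (5!(1-ρ)²) = 0.02379 × 577.5844 × 0.7134 / (120 × 0.08212) = 0.9947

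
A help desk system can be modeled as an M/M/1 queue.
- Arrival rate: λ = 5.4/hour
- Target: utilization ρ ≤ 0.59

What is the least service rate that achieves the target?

ρ = λ/μ, so μ = λ/ρ
μ ≥ 5.4/0.59 = 9.1525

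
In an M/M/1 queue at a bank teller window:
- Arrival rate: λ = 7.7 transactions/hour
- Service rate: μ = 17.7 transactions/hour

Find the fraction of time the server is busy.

Server utilization: ρ = λ/μ
ρ = 7.7/17.7 = 0.4350
The server is busy 43.50% of the time.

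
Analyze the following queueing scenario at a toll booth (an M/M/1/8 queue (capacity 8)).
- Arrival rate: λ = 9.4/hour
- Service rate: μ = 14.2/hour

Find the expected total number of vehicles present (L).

ρ = λ/μ = 9.4/14.2 = 0.661972
P₀ = (1-ρ)/(1-ρ^(K+1)) = (1-0.661972)/(1-0.661972^9) = 0.3380/0.9756 = 0.3465
P_K = P₀×ρ^K = 0.3465 × 0.661972^8 = 0.3465 × 0.03687 = 0.01278
L = ρ[1 - (K+1)ρ^K + Kρ^(K+1)] / [(1-ρ)(1-ρ^(K+1))]
L = 0.661972 × (1 - 9×0.03687 + 8×0.02441) / ((1 - 0.661972) × (1 - 0.02441)) = 1.7332 vehicles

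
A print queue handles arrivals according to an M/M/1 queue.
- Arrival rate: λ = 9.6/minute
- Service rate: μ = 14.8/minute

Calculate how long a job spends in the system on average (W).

First, compute utilization: ρ = λ/μ = 9.6/14.8 = 0.6486
For M/M/1: W = 1/(μ-λ)
W = 1/(14.8-9.6) = 1/5.20
W = 0.1923 minutes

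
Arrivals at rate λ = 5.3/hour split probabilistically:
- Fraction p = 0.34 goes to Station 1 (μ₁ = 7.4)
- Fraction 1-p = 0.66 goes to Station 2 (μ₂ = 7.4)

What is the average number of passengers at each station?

Effective rates: λ₁ = 5.3×0.34 = 1.802, λ₂ = 5.3×0.66 = 3.498
Station 1: ρ₁ = 1.802/7.4 = 0.2435, L₁ = ρ₁/(1-ρ₁) = 0.2435/(1-0.2435) = 0.3219
Station 2: ρ₂ = 3.498/7.4 = 0.4727, L₂ = ρ₂/(1-ρ₂) = 0.4727/(1-0.4727) = 0.8965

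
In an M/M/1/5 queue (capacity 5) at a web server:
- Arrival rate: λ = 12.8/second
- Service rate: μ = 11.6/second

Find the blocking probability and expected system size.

ρ = λ/μ = 12.8/11.6 = 1.10345
P₀ = (1-ρ)/(1-ρ^(K+1)) = (1-1.10345)/(1-1.10345^6) = -0.1035/-0.8052 = 0.1285
P_K = P₀×ρ^K = 0.1285 × 1.10345^5 = 0.1285 × 1.6359 = 0.2102
Blocking probability P_5 = 0.2102 (21.02%)
L = ρ[1 - (K+1)ρ^K + Kρ^(K+1)] / [(1-ρ)(1-ρ^(K+1))]
L = 1.10345 × (1 - 6×1.635925 + 5×1.805161) / ((1 - 1.10345) × (1 - 1.805161)) = 2.7854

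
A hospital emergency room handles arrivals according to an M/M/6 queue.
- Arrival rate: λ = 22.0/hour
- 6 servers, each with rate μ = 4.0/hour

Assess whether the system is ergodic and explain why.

Stability requires ρ = λ/(cμ) < 1
ρ = 22.0/(6 × 4.0) = 22.0/24.00 = 0.9167
Since 0.9167 < 1, the system is STABLE.
The servers are busy 91.67% of the time.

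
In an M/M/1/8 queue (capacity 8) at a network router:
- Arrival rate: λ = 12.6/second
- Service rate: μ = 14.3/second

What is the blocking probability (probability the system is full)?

ρ = λ/μ = 12.6/14.3 = 0.88112
P₀ = (1-ρ)/(1-ρ^(K+1)) = (1-0.88112)/(1-0.88112^9) = 0.1189/0.6799 = 0.1749
P_K = P₀×ρ^K = 0.174855 × 0.88112^8 = 0.174855 × 0.363313 = 0.06353
Blocking probability = 6.35%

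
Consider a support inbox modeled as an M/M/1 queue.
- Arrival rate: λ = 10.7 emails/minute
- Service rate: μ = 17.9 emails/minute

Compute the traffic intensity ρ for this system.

Server utilization: ρ = λ/μ
ρ = 10.7/17.9 = 0.5978
The server is busy 59.78% of the time.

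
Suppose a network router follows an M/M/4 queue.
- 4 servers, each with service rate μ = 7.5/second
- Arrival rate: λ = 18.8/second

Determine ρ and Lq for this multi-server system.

Traffic intensity: ρ = λ/(cμ) = 18.8/(4×7.5) = 0.6267
Since ρ = 0.6267 < 1, system is stable.
Offered load a = λ/μ = cρ = 18.8/7.5 = 2.5067
P₀ = [ Σₙ₌₀^3 aⁿ/n! + a^4/(4!(1-ρ)) ]⁻¹
Σ = a^0/0! + a^1/1! + a^2/2! + a^3/3! = 1.00000 + 2.50667 + 3.14169 + 2.62506 = 9.2734
a^4/(4!(1-ρ)) = 39.4808/(24 × 0.373333) = 4.4063
P₀ = 1/(9.2734 + 4.4063) = 0.07310
Lq = P₀·a^4·ρ / (4!(1-ρ)²) = 0.073101 × 39.4808 × 0.62667 / (24 × 0.13938) = 0.5407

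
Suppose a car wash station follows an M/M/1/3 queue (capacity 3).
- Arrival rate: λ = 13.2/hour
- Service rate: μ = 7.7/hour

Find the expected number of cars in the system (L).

ρ = λ/μ = 13.2/7.7 = 1.7143
P₀ = (1-ρ)/(1-ρ^(K+1)) = (1-1.7143)/(1-1.7143^4) = -0.7143/-7.6367 = 0.09354
P_K = P₀×ρ^K = 0.093535 × 1.7143^3 = 0.093535 × 5.0380 = 0.4712
L = ρ[1 - (K+1)ρ^K + Kρ^(K+1)] / [(1-ρ)(1-ρ^(K+1))]
L = 1.7143 × (1 - 4×5.03803 + 3×8.63669) / ((1 - 1.7143) × (1 - 8.63669)) = 2.1238 cars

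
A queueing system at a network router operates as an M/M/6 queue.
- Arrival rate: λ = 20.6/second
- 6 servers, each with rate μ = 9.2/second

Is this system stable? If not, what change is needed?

Stability requires ρ = λ/(cμ) < 1
ρ = 20.6/(6 × 9.2) = 20.6/55.20 = 0.3732
Since 0.3732 < 1, the system is STABLE.
The servers are busy 37.32% of the time.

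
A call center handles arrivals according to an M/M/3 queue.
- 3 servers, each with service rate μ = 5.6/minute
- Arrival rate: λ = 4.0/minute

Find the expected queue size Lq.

Traffic intensity: ρ = λ/(cμ) = 4.0/(3×5.6) = 0.2381
Since ρ = 0.2381 < 1, system is stable.
Offered load a = λ/μ = cρ = 4.0/5.6 = 0.7143
P₀ = [ Σₙ₌₀^2 aⁿ/n! + a^3/(3!(1-ρ)) ]⁻¹
Σ = a^0/0! + a^1/1! + a^2/2! = 1.0000 + 0.7143 + 0.2551 = 1.9694
a^3/(3!(1-ρ)) = 0.36443/(6 × 0.76190) = 0.07972
P₀ = 1/(1.9694 + 0.07972) = 0.4880
Lq = P₀·a^3·ρ / (3!(1-ρ)²) = 0.4880 × 0.3644 × 0.2381 / (6 × 0.5805) = 0.01216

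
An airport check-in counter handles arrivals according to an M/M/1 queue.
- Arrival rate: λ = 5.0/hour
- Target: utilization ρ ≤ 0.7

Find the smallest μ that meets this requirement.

ρ = λ/μ, so μ = λ/ρ
μ ≥ 5.0/0.7 = 7.1429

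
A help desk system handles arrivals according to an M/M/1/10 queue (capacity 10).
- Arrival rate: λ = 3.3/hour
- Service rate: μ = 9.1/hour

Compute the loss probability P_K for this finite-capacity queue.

ρ = λ/μ = 3.3/9.1 = 0.36264
P₀ = (1-ρ)/(1-ρ^(K+1)) = (1-0.36264)/(1-0.36264^11) = 0.6374/1.0000 = 0.6374
P_K = P₀×ρ^K = 0.6374 × 0.36264^10 = 0.6374 × 0.00003933 = 0.00002507
Blocking probability = 0.002507%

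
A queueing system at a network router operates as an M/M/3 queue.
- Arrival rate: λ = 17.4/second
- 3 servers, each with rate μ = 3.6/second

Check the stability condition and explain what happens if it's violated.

Stability requires ρ = λ/(cμ) < 1
ρ = 17.4/(3 × 3.6) = 17.4/10.80 = 1.6111
Since 1.6111 ≥ 1, the system is UNSTABLE.
Need c > λ/μ = 17.4/3.6 = 4.83.
Minimum servers needed: c = 5.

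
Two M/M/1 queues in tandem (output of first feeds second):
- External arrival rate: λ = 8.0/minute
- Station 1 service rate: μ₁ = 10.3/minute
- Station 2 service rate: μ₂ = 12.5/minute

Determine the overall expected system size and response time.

By Jackson's theorem, each station behaves as independent M/M/1.
Station 1: ρ₁ = 8.0/10.3 = 0.7767, L₁ = ρ₁/(1-ρ₁) = λ/(μ₁-λ) = 8.0/2.30 = 3.47826
Station 2: ρ₂ = 8.0/12.5 = 0.6400, L₂ = ρ₂/(1-ρ₂) = λ/(μ₂-λ) = 8.0/4.50 = 1.77778
Total: L = L₁ + L₂ = 3.47826 + 1.77778 = 5.2560
W = L/λ = 5.2560/8.0 = 0.6570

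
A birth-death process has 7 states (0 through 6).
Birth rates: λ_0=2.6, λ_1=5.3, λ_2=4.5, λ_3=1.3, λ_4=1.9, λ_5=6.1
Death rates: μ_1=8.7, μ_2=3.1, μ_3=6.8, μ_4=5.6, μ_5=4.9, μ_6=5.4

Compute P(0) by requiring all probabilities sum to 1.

Ratios P(n)/P(0) = (λ₀···λₙ₋₁)/(μ₁···μₙ):
P(1)/P(0) = (2.6)/(8.7) = 0.29885
P(2)/P(0) = (2.6×5.3)/(8.7×3.1) = 0.51094
P(3)/P(0) = (2.6×5.3×4.5)/(8.7×3.1×6.8) = 0.33812
P(4)/P(0) = (2.6×5.3×4.5×1.3)/(8.7×3.1×6.8×5.6) = 0.078492
P(5)/P(0) = (2.6×5.3×4.5×1.3×1.9)/(8.7×3.1×6.8×5.6×4.9) = 0.030436
P(6)/P(0) = (2.6×5.3×4.5×1.3×1.9×6.1)/(8.7×3.1×6.8×5.6×4.9×5.4) = 0.034381

Normalization: ∑ P(n) = 1
P(0) × (1.0000 + 0.29885 + 0.51094 + 0.33812 + 0.078492 + 0.030436 + 0.034381) = 1
P(0) × 2.29122 = 1
P(0) = 1/2.29122 = 0.4364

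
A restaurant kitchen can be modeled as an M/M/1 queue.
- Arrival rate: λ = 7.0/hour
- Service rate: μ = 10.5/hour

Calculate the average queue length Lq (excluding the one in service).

ρ = λ/μ = 7.0/10.5 = 0.6667
For M/M/1: Lq = λ²/(μ(μ-λ))
Lq = 49.00/(10.5 × 3.50)
Lq = 1.3333 orders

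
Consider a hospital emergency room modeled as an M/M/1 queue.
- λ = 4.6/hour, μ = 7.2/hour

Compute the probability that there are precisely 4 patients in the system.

ρ = λ/μ = 4.6/7.2 = 0.63889
P(n) = (1-ρ)ρⁿ
P(4) = (1-0.63889) × 0.63889^4
P(4) = 0.3611 × 0.1666
P(4) = 0.06016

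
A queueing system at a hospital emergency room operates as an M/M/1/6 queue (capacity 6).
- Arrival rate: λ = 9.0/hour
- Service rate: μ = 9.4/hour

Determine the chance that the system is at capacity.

ρ = λ/μ = 9.0/9.4 = 0.95745
P₀ = (1-ρ)/(1-ρ^(K+1)) = (1-0.95745)/(1-0.95745^7) = 0.0425500/0.262414 = 0.1621
P_K = P₀×ρ^K = 0.1621 × 0.95745^6 = 0.1621 × 0.7704 = 0.1249
Blocking probability = 12.49%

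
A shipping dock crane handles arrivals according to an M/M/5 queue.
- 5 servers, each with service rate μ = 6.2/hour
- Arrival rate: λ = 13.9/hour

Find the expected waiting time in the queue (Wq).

Traffic intensity: ρ = λ/(cμ) = 13.9/(5×6.2) = 0.4484
Since ρ = 0.4484 < 1, system is stable.
Offered load a = λ/μ = cρ = 13.9/6.2 = 2.2419
P₀ = [ Σₙ₌₀^4 aⁿ/n! + a^5/(5!(1-ρ)) ]⁻¹
Σ = a^0/0! + a^1/1! + a^2/2! + a^3/3! + a^4/4! = 1.00000 + 2.24194 + 2.51314 + 1.87810 + 1.05264 = 8.6858
a^5/(5!(1-ρ)) = 56.6390/(120 × 0.5516) = 0.8557
P₀ = 1/(8.6858 + 0.8557) = 0.1048
Lq = P₀·a^5·ρ / (5!(1-ρ)²) = 0.10481 × 56.6390 × 0.44839 / (120 × 0.30428) = 0.07290
Wq = Lq/λ = 0.072896/13.9 = 0.005244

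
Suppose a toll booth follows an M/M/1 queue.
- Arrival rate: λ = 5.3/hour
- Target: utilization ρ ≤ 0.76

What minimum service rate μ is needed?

ρ = λ/μ, so μ = λ/ρ
μ ≥ 5.3/0.76 = 6.9737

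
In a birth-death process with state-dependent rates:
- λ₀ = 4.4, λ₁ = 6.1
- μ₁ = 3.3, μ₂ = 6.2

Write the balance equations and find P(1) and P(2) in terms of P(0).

Balance equations:
State 0: λ₀P₀ = μ₁P₁ → P₁ = (λ₀/μ₁)P₀ = (4.4/3.3)P₀ = 1.3333P₀
State 1: P₂ = (λ₀λ₁)/(μ₁μ₂)P₀ = (4.4×6.1)/(3.3×6.2)P₀ = 1.3118P₀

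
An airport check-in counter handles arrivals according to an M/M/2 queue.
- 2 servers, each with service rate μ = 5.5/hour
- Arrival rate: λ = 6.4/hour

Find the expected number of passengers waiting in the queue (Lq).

Traffic intensity: ρ = λ/(cμ) = 6.4/(2×5.5) = 0.5818
Since ρ = 0.5818 < 1, system is stable.
Offered load a = λ/μ = cρ = 6.4/5.5 = 1.1636
P₀ = [ Σₙ₌₀^1 aⁿ/n! + a^2/(2!(1-ρ)) ]⁻¹
Σ = a^0/0! + a^1/1! = 1.0000 + 1.1636 = 2.1636
a^2/(2!(1-ρ)) = 1.35405/(2 × 0.418182) = 1.6190
P₀ = 1/(2.1636 + 1.6190) = 0.2644
Lq = P₀·a^2·ρ / (2!(1-ρ)²) = 0.26437 × 1.3540 × 0.58182 / (2 × 0.17488) = 0.5955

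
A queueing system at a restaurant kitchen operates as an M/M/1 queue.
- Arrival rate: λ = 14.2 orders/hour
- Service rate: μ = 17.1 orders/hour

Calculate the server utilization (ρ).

Server utilization: ρ = λ/μ
ρ = 14.2/17.1 = 0.8304
The server is busy 83.04% of the time.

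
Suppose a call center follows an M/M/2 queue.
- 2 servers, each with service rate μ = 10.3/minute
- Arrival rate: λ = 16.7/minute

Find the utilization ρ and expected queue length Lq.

Traffic intensity: ρ = λ/(cμ) = 16.7/(2×10.3) = 0.8107
Since ρ = 0.8107 < 1, system is stable.
Offered load a = λ/μ = cρ = 16.7/10.3 = 1.6214
P₀ = [ Σₙ₌₀^1 aⁿ/n! + a^2/(2!(1-ρ)) ]⁻¹
Σ = a^0/0! + a^1/1! = 1.0000 + 1.6214 = 2.6214
a^2/(2!(1-ρ)) = 2.6288/(2 × 0.18932) = 6.9427
P₀ = 1/(2.6214 + 6.9427) = 0.1046
Lq = P₀·a^2·ρ / (2!(1-ρ)²) = 0.104558 × 2.62881 × 0.810680 / (2 × 0.0358422) = 3.1084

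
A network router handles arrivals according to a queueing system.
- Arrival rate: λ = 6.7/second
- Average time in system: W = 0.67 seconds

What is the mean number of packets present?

Little's Law: L = λW
L = 6.7 × 0.67 = 4.4890 packets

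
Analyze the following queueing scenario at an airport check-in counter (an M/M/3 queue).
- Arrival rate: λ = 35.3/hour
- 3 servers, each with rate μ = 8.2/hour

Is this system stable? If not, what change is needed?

Stability requires ρ = λ/(cμ) < 1
ρ = 35.3/(3 × 8.2) = 35.3/24.60 = 1.4350
Since 1.4350 ≥ 1, the system is UNSTABLE.
Need c > λ/μ = 35.3/8.2 = 4.30.
Minimum servers needed: c = 5.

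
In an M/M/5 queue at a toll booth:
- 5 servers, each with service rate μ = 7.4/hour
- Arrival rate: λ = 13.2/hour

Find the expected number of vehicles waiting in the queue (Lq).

Traffic intensity: ρ = λ/(cμ) = 13.2/(5×7.4) = 0.3568
Since ρ = 0.3568 < 1, system is stable.
Offered load a = λ/μ = cρ = 13.2/7.4 = 1.7838
P₀ = [ Σₙ₌₀^4 aⁿ/n! + a^5/(5!(1-ρ)) ]⁻¹
Σ = a^0/0! + a^1/1! + a^2/2! + a^3/3! + a^4/4! = 1.0000 + 1.7838 + 1.5909 + 0.9460 + 0.4218 = 5.7425
a^5/(5!(1-ρ)) = 18.0597/(120 × 0.6432) = 0.2340
P₀ = 1/(5.7425 + 0.2340) = 0.1673
Lq = P₀·a^5·ρ / (5!(1-ρ)²) = 0.1673 × 18.0597 × 0.3568 / (120 × 0.4138) = 0.02171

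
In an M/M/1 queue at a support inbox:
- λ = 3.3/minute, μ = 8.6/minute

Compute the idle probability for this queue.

ρ = λ/μ = 3.3/8.6 = 0.3837
P(0) = 1 - ρ = 1 - 0.3837 = 0.6163
The server is idle 61.63% of the time.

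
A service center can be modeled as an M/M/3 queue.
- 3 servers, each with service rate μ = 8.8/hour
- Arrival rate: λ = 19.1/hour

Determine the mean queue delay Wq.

Traffic intensity: ρ = λ/(cμ) = 19.1/(3×8.8) = 0.7235
Since ρ = 0.7235 < 1, system is stable.
Offered load a = λ/μ = cρ = 19.1/8.8 = 2.1705
P₀ = [ Σₙ₌₀^2 aⁿ/n! + a^3/(3!(1-ρ)) ]⁻¹
Σ = a^0/0! + a^1/1! + a^2/2! = 1.0000 + 2.1705 + 2.3554 = 5.5259
a^3/(3!(1-ρ)) = 10.22474/(6 × 0.2765152) = 6.1629
P₀ = 1/(5.5259 + 6.1629) = 0.08555
Lq = P₀·a^3·ρ / (3!(1-ρ)²) = 0.08555 × 10.2247 × 0.7235 / (6 × 0.07646) = 1.3795
Wq = Lq/λ = 1.3795/19.1 = 0.07223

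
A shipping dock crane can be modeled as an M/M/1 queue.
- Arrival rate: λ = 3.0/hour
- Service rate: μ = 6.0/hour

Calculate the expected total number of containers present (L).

ρ = λ/μ = 3.0/6.0 = 0.5000
For M/M/1: L = λ/(μ-λ)
L = 3.0/(6.0-3.0) = 3.0/3.00
L = 1.0000 containers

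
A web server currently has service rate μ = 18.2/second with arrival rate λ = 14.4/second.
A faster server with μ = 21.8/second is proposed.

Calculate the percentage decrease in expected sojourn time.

System 1: ρ₁ = 14.4/18.2 = 0.7912, W₁ = 1/(18.2-14.4) = 0.26316
System 2: ρ₂ = 14.4/21.8 = 0.6606, W₂ = 1/(21.8-14.4) = 0.13514
Improvement: (W₁-W₂)/W₁ = (0.26316-0.13514)/0.26316 = 48.65%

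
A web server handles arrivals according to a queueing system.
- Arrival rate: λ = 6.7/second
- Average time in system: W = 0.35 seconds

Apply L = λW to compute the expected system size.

Little's Law: L = λW
L = 6.7 × 0.35 = 2.3450 requests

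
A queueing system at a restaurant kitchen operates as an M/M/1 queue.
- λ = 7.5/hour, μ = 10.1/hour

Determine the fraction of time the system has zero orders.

ρ = λ/μ = 7.5/10.1 = 0.7426
P(0) = 1 - ρ = 1 - 0.7426 = 0.2574
The server is idle 25.74% of the time.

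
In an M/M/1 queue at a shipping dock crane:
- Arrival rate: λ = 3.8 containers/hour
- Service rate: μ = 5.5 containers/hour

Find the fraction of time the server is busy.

Server utilization: ρ = λ/μ
ρ = 3.8/5.5 = 0.6909
The server is busy 69.09% of the time.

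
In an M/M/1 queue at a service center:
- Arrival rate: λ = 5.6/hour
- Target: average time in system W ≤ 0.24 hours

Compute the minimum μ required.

For M/M/1: W = 1/(μ-λ)
Need W ≤ 0.24, so 1/(μ-λ) ≤ 0.24
μ - λ ≥ 1/0.24 = 4.1667
μ ≥ 5.6 + 4.1667 = 9.7667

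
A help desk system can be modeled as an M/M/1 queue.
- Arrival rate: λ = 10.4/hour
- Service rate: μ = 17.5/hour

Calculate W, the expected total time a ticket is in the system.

First, compute utilization: ρ = λ/μ = 10.4/17.5 = 0.5943
For M/M/1: W = 1/(μ-λ)
W = 1/(17.5-10.4) = 1/7.10
W = 0.1408 hours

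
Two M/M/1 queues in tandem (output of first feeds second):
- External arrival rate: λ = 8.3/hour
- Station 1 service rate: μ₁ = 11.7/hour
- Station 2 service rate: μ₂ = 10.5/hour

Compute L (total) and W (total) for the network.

By Jackson's theorem, each station behaves as independent M/M/1.
Station 1: ρ₁ = 8.3/11.7 = 0.7094, L₁ = ρ₁/(1-ρ₁) = λ/(μ₁-λ) = 8.3/3.40 = 2.4412
Station 2: ρ₂ = 8.3/10.5 = 0.7905, L₂ = ρ₂/(1-ρ₂) = λ/(μ₂-λ) = 8.3/2.20 = 3.7727
Total: L = L₁ + L₂ = 2.4412 + 3.7727 = 6.2139
W = L/λ = 6.2139/8.3 = 0.7487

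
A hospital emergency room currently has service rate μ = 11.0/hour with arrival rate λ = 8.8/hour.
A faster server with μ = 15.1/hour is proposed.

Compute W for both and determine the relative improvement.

System 1: ρ₁ = 8.8/11.0 = 0.8000, W₁ = 1/(11.0-8.8) = 0.4545
System 2: ρ₂ = 8.8/15.1 = 0.5828, W₂ = 1/(15.1-8.8) = 0.1587
Improvement: (W₁-W₂)/W₁ = (0.4545-0.1587)/0.4545 = 65.08%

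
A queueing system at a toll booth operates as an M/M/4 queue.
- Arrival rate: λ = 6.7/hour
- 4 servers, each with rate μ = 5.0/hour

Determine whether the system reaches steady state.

Stability requires ρ = λ/(cμ) < 1
ρ = 6.7/(4 × 5.0) = 6.7/20.00 = 0.3350
Since 0.3350 < 1, the system is STABLE.
The servers are busy 33.50% of the time.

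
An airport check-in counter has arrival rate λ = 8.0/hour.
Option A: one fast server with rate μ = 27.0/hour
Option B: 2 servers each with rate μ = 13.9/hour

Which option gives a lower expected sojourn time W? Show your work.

Option A: single server μ = 27.0 (M/M/1)
  ρ_A = 8.0/27.0 = 0.2963
  W_A = 1/(μ-λ) = 1/(27.0-8.0) = 1/19.00 = 0.05263

Option B: 2 servers μ = 13.9 (M/M/2)
  ρ_B = λ/(cμ) = 8.0/(2×13.9) = 0.2878
  Offered load a = λ/μ = cρ = 8.0/13.9 = 0.5755
  P₀ = [ Σₙ₌₀^1 aⁿ/n! + a^2/(2!(1-ρ)) ]⁻¹
  Σ = a^0/0! + a^1/1! = 1.0000 + 0.5755 = 1.5755
  a^2/(2!(1-ρ)) = 0.3312/(2 × 0.7122) = 0.2325
  P₀ = 1/(1.5755 + 0.2325) = 0.5531
  Lq = P₀·a^2·ρ / (2!(1-ρ)²) = 0.5531 × 0.3312 × 0.2878 / (2 × 0.5073) = 0.05196
  Wq_B = Lq/λ = 0.051965/8.0 = 0.006496
  W_B = Wq_B + 1/μ = 0.006496 + 0.07194 = 0.07844

Since W_A = 0.05263 < W_B = 0.07844, Option A (single fast server) has the shorter time in system.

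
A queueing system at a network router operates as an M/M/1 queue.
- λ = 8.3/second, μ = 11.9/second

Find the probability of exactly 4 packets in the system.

ρ = λ/μ = 8.3/11.9 = 0.69748
P(n) = (1-ρ)ρⁿ
P(4) = (1-0.69748) × 0.69748^4
P(4) = 0.30252 × 0.23666
P(4) = 0.07159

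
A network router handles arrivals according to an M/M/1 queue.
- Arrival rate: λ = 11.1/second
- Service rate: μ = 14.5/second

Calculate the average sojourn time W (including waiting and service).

First, compute utilization: ρ = λ/μ = 11.1/14.5 = 0.7655
For M/M/1: W = 1/(μ-λ)
W = 1/(14.5-11.1) = 1/3.40
W = 0.2941 seconds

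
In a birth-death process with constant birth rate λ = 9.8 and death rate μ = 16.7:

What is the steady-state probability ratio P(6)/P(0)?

For constant rates: P(n)/P(0) = (λ/μ)^n
P(6)/P(0) = (9.8/16.7)^6 = 0.58683^6 = 0.04084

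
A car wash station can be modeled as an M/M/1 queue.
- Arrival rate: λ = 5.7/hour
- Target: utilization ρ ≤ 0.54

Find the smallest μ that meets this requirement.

ρ = λ/μ, so μ = λ/ρ
μ ≥ 5.7/0.54 = 10.5556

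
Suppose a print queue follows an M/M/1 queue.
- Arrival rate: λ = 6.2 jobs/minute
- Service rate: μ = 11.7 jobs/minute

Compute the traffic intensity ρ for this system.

Server utilization: ρ = λ/μ
ρ = 6.2/11.7 = 0.5299
The server is busy 52.99% of the time.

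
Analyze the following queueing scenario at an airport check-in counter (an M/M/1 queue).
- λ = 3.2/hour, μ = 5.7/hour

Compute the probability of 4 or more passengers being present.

ρ = λ/μ = 3.2/5.7 = 0.5614
P(N ≥ n) = ρⁿ
P(N ≥ 4) = 0.5614^4
P(N ≥ 4) = 0.09933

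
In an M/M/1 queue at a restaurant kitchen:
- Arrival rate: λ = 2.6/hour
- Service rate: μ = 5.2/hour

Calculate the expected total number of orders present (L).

ρ = λ/μ = 2.6/5.2 = 0.5000
For M/M/1: L = λ/(μ-λ)
L = 2.6/(5.2-2.6) = 2.6/2.60
L = 1.0000 orders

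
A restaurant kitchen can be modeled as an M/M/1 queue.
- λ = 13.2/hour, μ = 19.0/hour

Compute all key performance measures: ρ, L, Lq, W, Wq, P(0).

Step 1: ρ = λ/μ = 13.2/19.0 = 0.6947
Step 2: L = λ/(μ-λ) = 13.2/5.80 = 2.2759
Step 3: Lq = λ²/(μ(μ-λ)) = 174.24/(19.0×5.80) = 1.5811
Step 4: W = 1/(μ-λ) = 1/5.80 = 0.172414
Step 5: Wq = λ/(μ(μ-λ)) = 13.2/(19.0×5.80) = 0.1198
Step 6: P(0) = 1-ρ = 0.3053
Verify: L = λW = 13.2×0.172414 = 2.2759 ✔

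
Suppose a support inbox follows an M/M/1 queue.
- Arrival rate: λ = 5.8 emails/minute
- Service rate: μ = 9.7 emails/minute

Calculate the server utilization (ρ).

Server utilization: ρ = λ/μ
ρ = 5.8/9.7 = 0.5979
The server is busy 59.79% of the time.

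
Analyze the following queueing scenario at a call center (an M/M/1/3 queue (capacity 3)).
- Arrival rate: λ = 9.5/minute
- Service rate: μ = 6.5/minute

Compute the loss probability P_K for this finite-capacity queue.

ρ = λ/μ = 9.5/6.5 = 1.4615
P₀ = (1-ρ)/(1-ρ^(K+1)) = (1-1.4615)/(1-1.4615^4) = -0.4615/-3.5624 = 0.1295
P_K = P₀×ρ^K = 0.12955 × 1.4615^3 = 0.12955 × 3.1217 = 0.4044
Blocking probability = 40.44%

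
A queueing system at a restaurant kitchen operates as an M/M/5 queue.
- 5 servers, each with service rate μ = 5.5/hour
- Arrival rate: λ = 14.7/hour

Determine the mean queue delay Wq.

Traffic intensity: ρ = λ/(cμ) = 14.7/(5×5.5) = 0.5345
Since ρ = 0.5345 < 1, system is stable.
Offered load a = λ/μ = cρ = 14.7/5.5 = 2.6727
P₀ = [ Σₙ₌₀^4 aⁿ/n! + a^5/(5!(1-ρ)) ]⁻¹
Σ = a^0/0! + a^1/1! + a^2/2! + a^3/3! + a^4/4! = 1.00000 + 2.67273 + 3.57174 + 3.18209 + 2.12622 = 12.5528
a^5/(5!(1-ρ)) = 136.3871/(120 × 0.465455) = 2.4418
P₀ = 1/(12.5528 + 2.4418) = 0.06669
Lq = P₀·a^5·ρ / (5!(1-ρ)²) = 0.06669 × 136.3871 × 0.5345 / (120 × 0.2166) = 0.1870
Wq = Lq/λ = 0.1870/14.7 = 0.01272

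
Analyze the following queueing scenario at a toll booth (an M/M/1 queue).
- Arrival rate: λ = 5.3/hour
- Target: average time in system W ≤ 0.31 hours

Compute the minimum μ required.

For M/M/1: W = 1/(μ-λ)
Need W ≤ 0.31, so 1/(μ-λ) ≤ 0.31
μ - λ ≥ 1/0.31 = 3.2258
μ ≥ 5.3 + 3.2258 = 8.5258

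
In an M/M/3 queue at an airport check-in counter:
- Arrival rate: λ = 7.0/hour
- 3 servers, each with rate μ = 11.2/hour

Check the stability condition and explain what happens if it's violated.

Stability requires ρ = λ/(cμ) < 1
ρ = 7.0/(3 × 11.2) = 7.0/33.60 = 0.2083
Since 0.2083 < 1, the system is STABLE.
The servers are busy 20.83% of the time.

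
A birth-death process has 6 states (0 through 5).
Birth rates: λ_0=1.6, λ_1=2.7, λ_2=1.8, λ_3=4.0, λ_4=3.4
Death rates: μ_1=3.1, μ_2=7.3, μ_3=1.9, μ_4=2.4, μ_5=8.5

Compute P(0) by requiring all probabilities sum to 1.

Ratios P(n)/P(0) = (λ₀···λₙ₋₁)/(μ₁···μₙ):
P(1)/P(0) = (1.6)/(3.1) = 0.51613
P(2)/P(0) = (1.6×2.7)/(3.1×7.3) = 0.19090
P(3)/P(0) = (1.6×2.7×1.8)/(3.1×7.3×1.9) = 0.18085
P(4)/P(0) = (1.6×2.7×1.8×4.0)/(3.1×7.3×1.9×2.4) = 0.30142
P(5)/P(0) = (1.6×2.7×1.8×4.0×3.4)/(3.1×7.3×1.9×2.4×8.5) = 0.12057

Normalization: ∑ P(n) = 1
P(0) × (1.0000 + 0.51613 + 0.19090 + 0.18085 + 0.30142 + 0.12057) = 1
P(0) × 2.3099 = 1
P(0) = 1/2.3099 = 0.4329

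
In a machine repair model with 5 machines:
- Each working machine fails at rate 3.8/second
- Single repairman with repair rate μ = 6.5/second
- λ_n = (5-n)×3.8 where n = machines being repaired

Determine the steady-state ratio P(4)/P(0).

P(4)/P(0) = ∏_{i=0}^{4-1} λ_i/μ_{i+1}
= (5-0)×3.8/6.5 × (5-1)×3.8/6.5 × (5-2)×3.8/6.5 × (5-3)×3.8/6.5
= 14.0172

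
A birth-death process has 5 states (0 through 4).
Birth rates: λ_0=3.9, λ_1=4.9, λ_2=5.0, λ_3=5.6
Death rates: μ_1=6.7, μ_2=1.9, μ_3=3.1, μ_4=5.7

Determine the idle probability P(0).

Ratios P(n)/P(0) = (λ₀···λₙ₋₁)/(μ₁···μₙ):
P(1)/P(0) = (3.9)/(6.7) = 0.582090
P(2)/P(0) = (3.9×4.9)/(6.7×1.9) = 1.50118
P(3)/P(0) = (3.9×4.9×5.0)/(6.7×1.9×3.1) = 2.42126
P(4)/P(0) = (3.9×4.9×5.0×5.6)/(6.7×1.9×3.1×5.7) = 2.37878

Normalization: ∑ P(n) = 1
P(0) × (1.00000 + 0.582090 + 1.50118 + 2.42126 + 2.37878) = 1
P(0) × 7.8833 = 1
P(0) = 1/7.8833 = 0.1269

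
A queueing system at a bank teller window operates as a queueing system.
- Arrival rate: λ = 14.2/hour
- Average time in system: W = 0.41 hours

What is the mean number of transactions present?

Little's Law: L = λW
L = 14.2 × 0.41 = 5.8220 transactions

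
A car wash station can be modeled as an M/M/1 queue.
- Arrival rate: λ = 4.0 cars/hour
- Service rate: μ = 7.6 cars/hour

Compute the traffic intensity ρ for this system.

Server utilization: ρ = λ/μ
ρ = 4.0/7.6 = 0.5263
The server is busy 52.63% of the time.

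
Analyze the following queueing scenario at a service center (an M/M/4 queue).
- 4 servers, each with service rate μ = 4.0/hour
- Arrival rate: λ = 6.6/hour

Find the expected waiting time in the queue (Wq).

Traffic intensity: ρ = λ/(cμ) = 6.6/(4×4.0) = 0.4125
Since ρ = 0.4125 < 1, system is stable.
Offered load a = λ/μ = cρ = 6.6/4.0 = 1.6500
P₀ = [ Σₙ₌₀^3 aⁿ/n! + a^4/(4!(1-ρ)) ]⁻¹
Σ = a^0/0! + a^1/1! + a^2/2! + a^3/3! = 1.0000 + 1.6500 + 1.3612 + 0.7487 = 4.7599
a^4/(4!(1-ρ)) = 7.4120/(24 × 0.5875) = 0.5257
P₀ = 1/(4.7599 + 0.5257) = 0.1892
Lq = P₀·a^4·ρ / (4!(1-ρ)²) = 0.18919 × 7.4120 × 0.41250 / (24 × 0.34516) = 0.06983
Wq = Lq/λ = 0.06983/6.6 = 0.01058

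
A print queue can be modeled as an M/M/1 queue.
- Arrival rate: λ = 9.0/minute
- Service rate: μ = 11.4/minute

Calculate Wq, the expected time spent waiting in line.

First, compute utilization: ρ = λ/μ = 9.0/11.4 = 0.7895
For M/M/1: Wq = λ/(μ(μ-λ))
Wq = 9.0/(11.4 × (11.4-9.0))
Wq = 9.0/(11.4 × 2.40)
Wq = 0.3289 minutes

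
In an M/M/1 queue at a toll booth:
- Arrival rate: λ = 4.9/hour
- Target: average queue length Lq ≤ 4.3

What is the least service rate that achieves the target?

For M/M/1: Lq = λ²/(μ(μ-λ))
Need Lq ≤ 4.3, i.e. μ(μ-λ) ≥ λ²/4.3
μ² - 4.9μ - 24.01/4.3 ≥ 0  →  μ² - 4.9μ - 5.58372 ≥ 0
Quadratic formula (positive root): μ = [λ + √(λ² + 4×5.58372)]/2
Discriminant: 24.01 + 4×5.58372 = 46.3449, √46.3449 = 6.80771
μ ≥ (4.9 + 6.80771)/2 = 5.8539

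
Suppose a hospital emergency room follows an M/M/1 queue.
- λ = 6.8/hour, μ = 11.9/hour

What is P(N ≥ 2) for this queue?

ρ = λ/μ = 6.8/11.9 = 0.5714
P(N ≥ n) = ρⁿ
P(N ≥ 2) = 0.5714^2
P(N ≥ 2) = 0.3265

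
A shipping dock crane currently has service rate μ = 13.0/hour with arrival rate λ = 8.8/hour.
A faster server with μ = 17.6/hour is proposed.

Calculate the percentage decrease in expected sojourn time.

System 1: ρ₁ = 8.8/13.0 = 0.6769, W₁ = 1/(13.0-8.8) = 0.23810
System 2: ρ₂ = 8.8/17.6 = 0.5000, W₂ = 1/(17.6-8.8) = 0.11364
Improvement: (W₁-W₂)/W₁ = (0.23810-0.11364)/0.23810 = 52.27%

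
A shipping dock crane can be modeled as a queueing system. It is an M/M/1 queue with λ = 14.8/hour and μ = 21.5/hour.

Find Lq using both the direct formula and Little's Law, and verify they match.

Method 1 (direct): Lq = λ²/(μ(μ-λ)) = 219.04/(21.5 × 6.70) = 1.5206

Method 2 (Little's Law):
W = 1/(μ-λ) = 1/6.70 = 0.14925
Wq = W - 1/μ = 0.14925 - 0.046512 = 0.10274
Lq = λWq = 14.8 × 0.10274 = 1.5206 ✔ (matches Method 1)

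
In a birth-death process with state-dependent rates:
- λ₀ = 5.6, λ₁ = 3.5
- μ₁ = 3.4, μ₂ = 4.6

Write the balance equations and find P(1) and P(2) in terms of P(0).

Balance equations:
State 0: λ₀P₀ = μ₁P₁ → P₁ = (λ₀/μ₁)P₀ = (5.6/3.4)P₀ = 1.6471P₀
State 1: P₂ = (λ₀λ₁)/(μ₁μ₂)P₀ = (5.6×3.5)/(3.4×4.6)P₀ = 1.2532P₀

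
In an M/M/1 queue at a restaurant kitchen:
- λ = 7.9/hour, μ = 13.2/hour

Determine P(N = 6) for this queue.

ρ = λ/μ = 7.9/13.2 = 0.5985
P(n) = (1-ρ)ρⁿ
P(6) = (1-0.5985) × 0.5985^6
P(6) = 0.4015 × 0.04596
P(6) = 0.01845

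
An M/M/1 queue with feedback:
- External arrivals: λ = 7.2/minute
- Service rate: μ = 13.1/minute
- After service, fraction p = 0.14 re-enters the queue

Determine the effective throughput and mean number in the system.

Effective arrival rate: λ_eff = λ/(1-p) = 7.2/(1-0.14) = 7.2/0.86 = 8.3721
ρ = λ_eff/μ = 8.3721/13.1 = 0.63909
L = ρ/(1-ρ) = 0.63909/(1-0.63909) = 1.7708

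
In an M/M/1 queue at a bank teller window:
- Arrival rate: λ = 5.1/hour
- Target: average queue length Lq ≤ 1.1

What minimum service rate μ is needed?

For M/M/1: Lq = λ²/(μ(μ-λ))
Need Lq ≤ 1.1, i.e. μ(μ-λ) ≥ λ²/1.1
μ² - 5.1μ - 26.01/1.1 ≥ 0  →  μ² - 5.1μ - 23.64545 ≥ 0
Quadratic formula (positive root): μ = [λ + √(λ² + 4×23.64545)]/2
Discriminant: 26.01 + 4×23.64545 = 120.5918, √120.5918 = 10.9814
μ ≥ (5.1 + 10.9814)/2 = 8.0407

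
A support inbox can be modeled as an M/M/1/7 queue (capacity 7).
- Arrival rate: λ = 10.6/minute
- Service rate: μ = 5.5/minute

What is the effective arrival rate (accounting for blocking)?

ρ = λ/μ = 10.6/5.5 = 1.9273
P₀ = (1-ρ)/(1-ρ^(K+1)) = (1-1.9273)/(1-1.9273^8) = -0.9273/-189.3683 = 0.004897
P_K = P₀×ρ^K = 0.004897 × 1.9273^7 = 0.004897 × 98.7746 = 0.4837
λ_eff = λ(1-P_K) = 10.6 × (1 - 0.48367) = 10.6 × 0.51633 = 5.4731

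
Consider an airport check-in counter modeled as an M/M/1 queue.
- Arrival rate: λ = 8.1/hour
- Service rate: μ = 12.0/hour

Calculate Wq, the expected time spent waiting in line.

First, compute utilization: ρ = λ/μ = 8.1/12.0 = 0.6750
For M/M/1: Wq = λ/(μ(μ-λ))
Wq = 8.1/(12.0 × (12.0-8.1))
Wq = 8.1/(12.0 × 3.90)
Wq = 0.1731 hours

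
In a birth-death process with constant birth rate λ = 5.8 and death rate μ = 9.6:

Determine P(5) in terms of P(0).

For constant rates: P(n)/P(0) = (λ/μ)^n
P(5)/P(0) = (5.8/9.6)^5 = 0.60417^5 = 0.08050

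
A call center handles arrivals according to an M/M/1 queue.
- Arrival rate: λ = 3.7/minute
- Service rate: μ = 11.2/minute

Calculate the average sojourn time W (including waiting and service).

First, compute utilization: ρ = λ/μ = 3.7/11.2 = 0.3304
For M/M/1: W = 1/(μ-λ)
W = 1/(11.2-3.7) = 1/7.50
W = 0.1333 minutes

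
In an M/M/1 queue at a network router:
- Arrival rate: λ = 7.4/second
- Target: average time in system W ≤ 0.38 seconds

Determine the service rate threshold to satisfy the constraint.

For M/M/1: W = 1/(μ-λ)
Need W ≤ 0.38, so 1/(μ-λ) ≤ 0.38
μ - λ ≥ 1/0.38 = 2.6316
μ ≥ 7.4 + 2.6316 = 10.0316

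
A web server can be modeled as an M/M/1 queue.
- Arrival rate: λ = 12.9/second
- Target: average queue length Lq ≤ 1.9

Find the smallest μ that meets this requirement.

For M/M/1: Lq = λ²/(μ(μ-λ))
Need Lq ≤ 1.9, i.e. μ(μ-λ) ≥ λ²/1.9
μ² - 12.9μ - 166.41/1.9 ≥ 0  →  μ² - 12.9μ - 87.5842 ≥ 0
Quadratic formula (positive root): μ = [λ + √(λ² + 4×87.5842)]/2
Discriminant: 166.41 + 4×87.5842 = 516.7468, √516.7468 = 22.73207
μ ≥ (12.9 + 22.73207)/2 = 17.8160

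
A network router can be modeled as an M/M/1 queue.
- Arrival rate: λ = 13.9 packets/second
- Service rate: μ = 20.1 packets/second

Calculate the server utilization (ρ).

Server utilization: ρ = λ/μ
ρ = 13.9/20.1 = 0.6915
The server is busy 69.15% of the time.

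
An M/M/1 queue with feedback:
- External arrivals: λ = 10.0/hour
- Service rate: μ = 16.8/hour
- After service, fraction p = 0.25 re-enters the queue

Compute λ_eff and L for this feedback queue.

Effective arrival rate: λ_eff = λ/(1-p) = 10.0/(1-0.25) = 10.0/0.75 = 13.33333
ρ = λ_eff/μ = 13.33333/16.8 = 0.793651
L = ρ/(1-ρ) = 0.793651/(1-0.793651) = 3.8462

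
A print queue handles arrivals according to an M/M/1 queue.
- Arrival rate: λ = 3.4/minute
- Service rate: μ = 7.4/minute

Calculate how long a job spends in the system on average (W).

First, compute utilization: ρ = λ/μ = 3.4/7.4 = 0.4595
For M/M/1: W = 1/(μ-λ)
W = 1/(7.4-3.4) = 1/4.00
W = 0.2500 minutes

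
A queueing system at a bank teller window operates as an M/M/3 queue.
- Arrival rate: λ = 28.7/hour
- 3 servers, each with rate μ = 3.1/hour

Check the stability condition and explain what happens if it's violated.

Stability requires ρ = λ/(cμ) < 1
ρ = 28.7/(3 × 3.1) = 28.7/9.30 = 3.0860
Since 3.0860 ≥ 1, the system is UNSTABLE.
Need c > λ/μ = 28.7/3.1 = 9.26.
Minimum servers needed: c = 10.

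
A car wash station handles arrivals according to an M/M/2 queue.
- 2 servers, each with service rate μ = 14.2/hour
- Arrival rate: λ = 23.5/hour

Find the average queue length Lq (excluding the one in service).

Traffic intensity: ρ = λ/(cμ) = 23.5/(2×14.2) = 0.8275
Since ρ = 0.8275 < 1, system is stable.
Offered load a = λ/μ = cρ = 23.5/14.2 = 1.6549
P₀ = [ Σₙ₌₀^1 aⁿ/n! + a^2/(2!(1-ρ)) ]⁻¹
Σ = a^0/0! + a^1/1! = 1.0000 + 1.6549 = 2.6549
a^2/(2!(1-ρ)) = 2.73879/(2 × 0.172535) = 7.9369
P₀ = 1/(2.6549 + 7.9369) = 0.09441
Lq = P₀·a^2·ρ / (2!(1-ρ)²) = 0.094412 × 2.7388 × 0.82746 / (2 × 0.029768) = 3.5938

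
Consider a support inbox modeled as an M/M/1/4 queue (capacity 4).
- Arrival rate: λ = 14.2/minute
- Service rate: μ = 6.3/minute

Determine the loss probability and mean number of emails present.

ρ = λ/μ = 14.2/6.3 = 2.2540
P₀ = (1-ρ)/(1-ρ^(K+1)) = (1-2.2540)/(1-2.2540^5) = -1.2540/-57.1794 = 0.02193
P_K = P₀×ρ^K = 0.021931 × 2.2540^4 = 0.021931 × 25.8116 = 0.5661
Blocking probability P_4 = 0.5661 (56.61%)
L = ρ[1 - (K+1)ρ^K + Kρ^(K+1)] / [(1-ρ)(1-ρ^(K+1))]
L = 2.2540 × (1 - 5×25.8116 + 4×58.1794) / ((1 - 2.2540) × (1 - 58.1794)) = 3.2900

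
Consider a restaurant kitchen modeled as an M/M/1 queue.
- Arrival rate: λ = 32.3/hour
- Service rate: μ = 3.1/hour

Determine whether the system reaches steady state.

Stability requires ρ = λ/(cμ) < 1
ρ = 32.3/(1 × 3.1) = 32.3/3.10 = 10.4194
Since 10.4194 ≥ 1, the system is UNSTABLE.
Queue grows without bound. Need μ > λ = 32.3.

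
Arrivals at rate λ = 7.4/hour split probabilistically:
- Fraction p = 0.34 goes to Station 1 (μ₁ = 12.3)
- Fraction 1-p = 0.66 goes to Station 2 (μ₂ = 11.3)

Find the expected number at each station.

Effective rates: λ₁ = 7.4×0.34 = 2.516, λ₂ = 7.4×0.66 = 4.884
Station 1: ρ₁ = 2.516/12.3 = 0.2046, L₁ = ρ₁/(1-ρ₁) = 0.2046/(1-0.2046) = 0.2572
Station 2: ρ₂ = 4.884/11.3 = 0.4322, L₂ = ρ₂/(1-ρ₂) = 0.4322/(1-0.4322) = 0.7612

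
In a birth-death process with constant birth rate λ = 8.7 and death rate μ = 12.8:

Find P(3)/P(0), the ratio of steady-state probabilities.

For constant rates: P(n)/P(0) = (λ/μ)^n
P(3)/P(0) = (8.7/12.8)^3 = 0.6797^3 = 0.3140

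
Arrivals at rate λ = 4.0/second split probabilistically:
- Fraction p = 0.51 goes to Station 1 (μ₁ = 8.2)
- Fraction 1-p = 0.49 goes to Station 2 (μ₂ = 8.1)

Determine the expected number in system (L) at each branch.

Effective rates: λ₁ = 4.0×0.51 = 2.04, λ₂ = 4.0×0.49 = 1.96
Station 1: ρ₁ = 2.04/8.2 = 0.2488, L₁ = ρ₁/(1-ρ₁) = 0.2488/(1-0.2488) = 0.3312
Station 2: ρ₂ = 1.96/8.1 = 0.24198, L₂ = ρ₂/(1-ρ₂) = 0.24198/(1-0.24198) = 0.3192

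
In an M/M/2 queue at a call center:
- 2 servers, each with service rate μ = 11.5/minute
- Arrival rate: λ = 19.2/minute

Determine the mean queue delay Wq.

Traffic intensity: ρ = λ/(cμ) = 19.2/(2×11.5) = 0.8348
Since ρ = 0.8348 < 1, system is stable.
Offered load a = λ/μ = cρ = 19.2/11.5 = 1.6696
P₀ = [ Σₙ₌₀^1 aⁿ/n! + a^2/(2!(1-ρ)) ]⁻¹
Σ = a^0/0! + a^1/1! = 1.0000 + 1.6696 = 2.6696
a^2/(2!(1-ρ)) = 2.78745/(2 × 0.165217) = 8.4357
P₀ = 1/(2.6696 + 8.4357) = 0.09005
Lq = P₀·a^2·ρ / (2!(1-ρ)²) = 0.0900474 × 2.78745 × 0.834783 / (2 × 0.0272968) = 3.8380
Wq = Lq/λ = 3.8380/19.2 = 0.1999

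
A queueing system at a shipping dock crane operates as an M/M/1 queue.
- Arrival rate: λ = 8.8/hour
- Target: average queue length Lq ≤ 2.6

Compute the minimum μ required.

For M/M/1: Lq = λ²/(μ(μ-λ))
Need Lq ≤ 2.6, i.e. μ(μ-λ) ≥ λ²/2.6
μ² - 8.8μ - 77.44/2.6 ≥ 0  →  μ² - 8.8μ - 29.78462 ≥ 0
Quadratic formula (positive root): μ = [λ + √(λ² + 4×29.78462)]/2
Discriminant: 77.44 + 4×29.78462 = 196.5785, √196.5785 = 14.0206
μ ≥ (8.8 + 14.0206)/2 = 11.4103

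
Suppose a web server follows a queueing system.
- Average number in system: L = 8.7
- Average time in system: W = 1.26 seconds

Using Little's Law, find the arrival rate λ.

Little's Law: L = λW, so λ = L/W
λ = 8.7/1.26 = 6.9048 requests/second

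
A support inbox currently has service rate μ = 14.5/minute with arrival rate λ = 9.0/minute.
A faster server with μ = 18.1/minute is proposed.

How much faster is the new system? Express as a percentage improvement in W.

System 1: ρ₁ = 9.0/14.5 = 0.6207, W₁ = 1/(14.5-9.0) = 0.18182
System 2: ρ₂ = 9.0/18.1 = 0.4972, W₂ = 1/(18.1-9.0) = 0.10989
Improvement: (W₁-W₂)/W₁ = (0.18182-0.10989)/0.18182 = 39.56%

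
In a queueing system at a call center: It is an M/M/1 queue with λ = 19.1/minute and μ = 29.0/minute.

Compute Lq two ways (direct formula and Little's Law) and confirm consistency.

Method 1 (direct): Lq = λ²/(μ(μ-λ)) = 364.81/(29.0 × 9.90) = 1.2707

Method 2 (Little's Law):
W = 1/(μ-λ) = 1/9.90 = 0.10101
Wq = W - 1/μ = 0.10101 - 0.034483 = 0.06653
Lq = λWq = 19.1 × 0.06653 = 1.2707 ✔ (matches Method 1)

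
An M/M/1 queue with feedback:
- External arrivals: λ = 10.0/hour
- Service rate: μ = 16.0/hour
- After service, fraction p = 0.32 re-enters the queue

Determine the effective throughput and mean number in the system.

Effective arrival rate: λ_eff = λ/(1-p) = 10.0/(1-0.32) = 10.0/0.68 = 14.705882
ρ = λ_eff/μ = 14.705882/16.0 = 0.9191176
L = ρ/(1-ρ) = 0.9191176/(1-0.9191176) = 11.3636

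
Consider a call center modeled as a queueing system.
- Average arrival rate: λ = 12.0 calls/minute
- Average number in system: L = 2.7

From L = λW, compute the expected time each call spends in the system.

Little's Law: L = λW, so W = L/λ
W = 2.7/12.0 = 0.2250 minutes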